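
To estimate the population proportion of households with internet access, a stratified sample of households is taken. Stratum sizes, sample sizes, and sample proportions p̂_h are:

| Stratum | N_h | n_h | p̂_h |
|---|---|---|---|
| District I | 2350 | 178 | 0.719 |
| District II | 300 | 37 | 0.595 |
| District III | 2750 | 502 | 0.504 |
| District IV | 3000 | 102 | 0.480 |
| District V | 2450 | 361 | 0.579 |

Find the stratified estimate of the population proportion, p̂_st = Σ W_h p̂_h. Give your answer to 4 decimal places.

N = 10850; stratum weights W_h = N_h/N.
p̂_st = Σ W_h p̂_h = (2350·0.719 + 300·0.595 + 2750·0.504 + 3000·0.480 + 2450·0.579)/10850 = 0.56338

p̂_st ≈ 0.5634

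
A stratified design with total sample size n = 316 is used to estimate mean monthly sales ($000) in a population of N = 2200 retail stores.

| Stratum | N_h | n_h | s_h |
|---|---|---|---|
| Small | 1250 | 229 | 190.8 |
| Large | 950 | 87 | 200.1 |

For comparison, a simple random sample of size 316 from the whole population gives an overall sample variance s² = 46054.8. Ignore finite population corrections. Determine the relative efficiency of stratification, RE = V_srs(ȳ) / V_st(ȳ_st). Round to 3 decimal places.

V̂(ȳ_st) = Σ W_h² s_h²/n_h, with W_h = N_h/N and N = 2200:
  stratum Small: (1250/2200)²·190.8²/229 = 51.3211
  stratum Large: (950/2200)²·200.1²/87 = 85.8177
V_st = 137.139
V_srs = s²/n = 46054.8/316 = 145.743
Relative efficiency = V_srs / V_st = 145.743/137.139 = 1.0627

RE ≈ 1.063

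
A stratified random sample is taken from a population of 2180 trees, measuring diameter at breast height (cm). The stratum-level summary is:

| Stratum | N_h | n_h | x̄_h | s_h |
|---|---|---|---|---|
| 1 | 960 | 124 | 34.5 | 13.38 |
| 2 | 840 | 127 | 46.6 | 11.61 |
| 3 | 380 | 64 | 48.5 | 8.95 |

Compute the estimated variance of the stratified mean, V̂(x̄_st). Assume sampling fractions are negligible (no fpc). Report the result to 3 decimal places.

V̂(x̄_st) ≈ 0.476

V̂(x̄_st) = Σ W_h² s_h²/n_h, with W_h = N_h/N and N = 2180:
  stratum 1: (960/2180)²·13.38²/124 = 0.279975
  stratum 2: (840/2180)²·11.61²/127 = 0.157582
  stratum 3: (380/2180)²·8.95²/64 = 0.0380295
V̂(x̄_st) = 0.475587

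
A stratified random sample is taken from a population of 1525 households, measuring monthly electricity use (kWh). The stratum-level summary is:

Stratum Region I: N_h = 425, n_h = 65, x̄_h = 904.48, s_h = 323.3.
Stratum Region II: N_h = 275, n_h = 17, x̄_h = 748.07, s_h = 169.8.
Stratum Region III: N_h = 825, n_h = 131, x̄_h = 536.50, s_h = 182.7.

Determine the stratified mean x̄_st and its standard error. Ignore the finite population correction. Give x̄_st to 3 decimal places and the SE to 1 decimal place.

x̄_st ≈ 677.204, SE ≈ 16.0

x̄_st = Σ W_h x̄_h = (425·904.48 + 275·748.07 + 825·536.50)/1525 = 677.20377
V̂(x̄_st) = Σ W_h² s_h²/n_h, with W_h = N_h/N and N = 1525:
  stratum Region I: (425/1525)²·323.3²/65 = 124.892
  stratum Region II: (275/1525)²·169.8²/17 = 55.1508
  stratum Region III: (825/1525)²·182.7²/131 = 74.5717
V̂(x̄_st) = 254.615
SE(x̄_st) = √254.615 = 15.9567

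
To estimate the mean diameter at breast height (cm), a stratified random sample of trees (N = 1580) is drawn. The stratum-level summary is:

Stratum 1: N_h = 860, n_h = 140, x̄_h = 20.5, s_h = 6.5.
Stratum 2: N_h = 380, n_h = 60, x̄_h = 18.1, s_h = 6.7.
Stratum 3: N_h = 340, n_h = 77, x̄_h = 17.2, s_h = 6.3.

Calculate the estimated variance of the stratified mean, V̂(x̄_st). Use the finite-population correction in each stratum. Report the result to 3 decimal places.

V̂(x̄_st) = Σ W_h² (1 − n_h/N_h) s_h²/n_h, with W_h = N_h/N and N = 1580:
  stratum 1: (860/1580)²·(1 − 140/860)·6.5²/140 = 0.0748541
  stratum 2: (380/1580)²·(1 − 60/380)·6.7²/60 = 0.0364433
  stratum 3: (340/1580)²·(1 − 77/340)·6.3²/77 = 0.0184634
V̂(x̄_st) = 0.129761

V̂(x̄_st) ≈ 0.130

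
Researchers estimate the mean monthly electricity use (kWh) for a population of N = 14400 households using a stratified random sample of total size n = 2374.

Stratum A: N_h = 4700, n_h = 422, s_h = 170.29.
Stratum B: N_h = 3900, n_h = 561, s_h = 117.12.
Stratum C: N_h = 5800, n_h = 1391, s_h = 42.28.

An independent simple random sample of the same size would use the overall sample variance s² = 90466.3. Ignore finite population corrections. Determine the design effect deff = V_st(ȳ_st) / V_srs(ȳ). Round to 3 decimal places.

deff ≈ 0.245

V̂(ȳ_st) = Σ W_h² s_h²/n_h, with W_h = N_h/N and N = 14400:
  stratum A: (4700/14400)²·170.29²/422 = 7.32043
  stratum B: (3900/14400)²·117.12²/561 = 1.79351
  stratum C: (5800/14400)²·42.28²/1391 = 0.208485
V_st = 9.32242
V_srs = s²/n = 90466.3/2374 = 38.1071
deff = V_st / V_srs = 9.32242/38.1071 = 0.2446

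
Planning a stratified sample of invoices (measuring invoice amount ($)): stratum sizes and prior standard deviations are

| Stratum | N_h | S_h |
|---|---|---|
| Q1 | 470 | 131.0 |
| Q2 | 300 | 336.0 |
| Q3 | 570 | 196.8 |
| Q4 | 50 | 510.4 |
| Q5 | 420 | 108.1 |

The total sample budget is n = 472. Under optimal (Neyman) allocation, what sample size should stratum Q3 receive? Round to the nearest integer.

153

Neyman allocation: n_h = n · N_h S_h / Σ N_i S_i, with n = 472.
  stratum Q1: N_h·S_h = 470·131.0 = 61570.00
  stratum Q2: N_h·S_h = 300·336.0 = 100800.00
  stratum Q3: N_h·S_h = 570·196.8 = 112176.00
  stratum Q4: N_h·S_h = 50·510.4 = 25520.00
  stratum Q5: N_h·S_h = 420·108.1 = 45402.00
Σ N_h S_h = 345468.00
n for stratum Q3 = 472·112176.00/345468.00 = 153.262 → 153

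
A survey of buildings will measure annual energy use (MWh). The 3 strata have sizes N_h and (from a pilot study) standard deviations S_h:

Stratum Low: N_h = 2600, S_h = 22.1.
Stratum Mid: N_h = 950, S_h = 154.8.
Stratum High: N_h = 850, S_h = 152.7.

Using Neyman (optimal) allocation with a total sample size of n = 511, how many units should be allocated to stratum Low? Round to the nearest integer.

Neyman allocation: n_h = n · N_h S_h / Σ N_i S_i, with n = 511.
  stratum Low: N_h·S_h = 2600·22.1 = 57460.00
  stratum Mid: N_h·S_h = 950·154.8 = 147060.00
  stratum High: N_h·S_h = 850·152.7 = 129795.00
Σ N_h S_h = 334315.00
n for stratum Low = 511·57460.00/334315.00 = 87.828 → 88

88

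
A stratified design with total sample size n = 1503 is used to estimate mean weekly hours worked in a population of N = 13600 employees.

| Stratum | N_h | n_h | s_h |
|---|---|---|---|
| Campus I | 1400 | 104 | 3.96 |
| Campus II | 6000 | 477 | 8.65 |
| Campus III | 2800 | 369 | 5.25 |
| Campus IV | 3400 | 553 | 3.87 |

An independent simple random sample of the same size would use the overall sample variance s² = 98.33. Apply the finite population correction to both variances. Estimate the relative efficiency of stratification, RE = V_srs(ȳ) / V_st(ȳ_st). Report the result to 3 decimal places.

RE ≈ 1.724

V̂(ȳ_st) = Σ W_h² (1 − n_h/N_h) s_h²/n_h, with W_h = N_h/N and N = 13600:
  stratum Campus I: (1400/13600)²·(1 − 104/1400)·3.96²/104 = 0.00147915
  stratum Campus II: (6000/13600)²·(1 − 477/6000)·8.65²/477 = 0.0281036
  stratum Campus III: (2800/13600)²·(1 − 369/2800)·5.25²/369 = 0.00274889
  stratum Campus IV: (3400/13600)²·(1 − 553/3400)·3.87²/553 = 0.00141738
V_st = 0.033749
V_srs = (1 − 1503/13600)·98.33/1503 = 0.0581923
Relative efficiency = V_srs / V_st = 0.0581923/0.033749 = 1.7243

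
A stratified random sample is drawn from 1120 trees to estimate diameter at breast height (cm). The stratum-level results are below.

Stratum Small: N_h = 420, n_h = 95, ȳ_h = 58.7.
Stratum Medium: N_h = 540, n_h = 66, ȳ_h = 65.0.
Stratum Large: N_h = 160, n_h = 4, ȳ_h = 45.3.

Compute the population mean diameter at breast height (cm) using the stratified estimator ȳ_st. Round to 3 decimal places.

N = Σ N_h = 1120. Stratum weights W_h = N_h/N.
ȳ_st = (420·58.7 + 540·65.0 + 160·45.3) / 1120 = 59.82321

ȳ_st ≈ 59.823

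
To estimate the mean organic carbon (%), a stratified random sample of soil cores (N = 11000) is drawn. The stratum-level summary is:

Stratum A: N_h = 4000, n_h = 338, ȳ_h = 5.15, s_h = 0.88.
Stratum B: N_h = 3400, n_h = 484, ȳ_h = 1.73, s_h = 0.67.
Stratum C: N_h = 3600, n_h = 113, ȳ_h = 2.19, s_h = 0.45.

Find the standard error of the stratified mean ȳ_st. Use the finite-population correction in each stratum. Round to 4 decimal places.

V̂(ȳ_st) = Σ W_h² (1 − n_h/N_h) s_h²/n_h, with W_h = N_h/N and N = 11000:
  stratum A: (4000/11000)²·(1 − 338/4000)·0.88²/338 = 0.000277359
  stratum B: (3400/11000)²·(1 − 484/3400)·0.67²/484 = 7.59951e-05
  stratum C: (3600/11000)²·(1 − 113/3600)·0.45²/113 = 0.000185916
V̂(ȳ_st) = 0.000539269
SE(ȳ_st) = √0.000539269 = 0.0232222

SE(ȳ_st) ≈ 0.0232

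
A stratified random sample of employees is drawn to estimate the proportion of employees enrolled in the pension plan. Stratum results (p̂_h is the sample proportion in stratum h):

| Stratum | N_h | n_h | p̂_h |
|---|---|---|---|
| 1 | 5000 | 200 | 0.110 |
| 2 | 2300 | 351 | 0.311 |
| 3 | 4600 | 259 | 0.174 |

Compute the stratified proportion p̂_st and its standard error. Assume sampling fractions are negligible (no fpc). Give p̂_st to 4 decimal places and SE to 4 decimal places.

p̂_st ≈ 0.1736, SE ≈ 0.0139

N = 11900; stratum weights W_h = N_h/N.
p̂_st = Σ W_h p̂_h = (5000·0.110 + 2300·0.311 + 4600·0.174)/11900 = 0.17359
V̂(p̂_st) = Σ W_h² p̂_h(1−p̂_h)/(n_h−1):
  stratum 1: (5000/11900)²·0.110·0.890/199 = 8.68512e-05
  stratum 2: (2300/11900)²·0.311·0.689/350 = 2.28704e-05
  stratum 3: (4600/11900)²·0.174·0.826/258 = 8.32399e-05
V̂(p̂_st) = 0.000192961; SE = √V̂ = 0.0138911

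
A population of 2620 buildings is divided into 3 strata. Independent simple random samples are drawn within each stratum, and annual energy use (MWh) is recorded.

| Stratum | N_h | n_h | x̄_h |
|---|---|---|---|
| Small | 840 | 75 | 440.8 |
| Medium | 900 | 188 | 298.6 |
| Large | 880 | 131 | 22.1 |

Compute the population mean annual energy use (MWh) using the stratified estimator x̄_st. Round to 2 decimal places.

x̄_st ≈ 251.32

N = Σ N_h = 2620. Stratum weights W_h = N_h/N.
x̄_st = (840·440.8 + 900·298.6 + 880·22.1) / 2620 = 251.3206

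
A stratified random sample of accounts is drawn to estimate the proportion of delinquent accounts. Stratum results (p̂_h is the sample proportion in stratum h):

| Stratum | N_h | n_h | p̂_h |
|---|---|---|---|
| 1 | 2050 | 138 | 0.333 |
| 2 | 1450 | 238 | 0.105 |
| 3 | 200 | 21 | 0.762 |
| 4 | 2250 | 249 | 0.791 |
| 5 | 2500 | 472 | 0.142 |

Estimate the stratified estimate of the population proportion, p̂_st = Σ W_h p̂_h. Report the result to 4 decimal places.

N = 8450; stratum weights W_h = N_h/N.
p̂_st = Σ W_h p̂_h = (2050·0.333 + 1450·0.105 + 200·0.762 + 2250·0.791 + 2500·0.142)/8450 = 0.36947

p̂_st ≈ 0.3695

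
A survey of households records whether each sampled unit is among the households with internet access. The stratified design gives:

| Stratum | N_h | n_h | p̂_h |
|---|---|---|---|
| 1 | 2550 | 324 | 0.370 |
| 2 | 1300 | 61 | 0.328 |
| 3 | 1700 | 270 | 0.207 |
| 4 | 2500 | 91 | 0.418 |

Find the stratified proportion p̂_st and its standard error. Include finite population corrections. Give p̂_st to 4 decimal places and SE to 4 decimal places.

N = 8050; stratum weights W_h = N_h/N.
p̂_st = Σ W_h p̂_h = (2550·0.370 + 1300·0.328 + 1700·0.207 + 2500·0.418)/8050 = 0.34370
V̂(p̂_st) = Σ W_h² (1 − n_h/N_h) p̂_h(1−p̂_h)/(n_h−1):
  stratum 1: (2550/8050)²·(1 − 324/2550)·0.370·0.630/323 = 6.3214e-05
  stratum 2: (1300/8050)²·(1 − 61/1300)·0.328·0.672/60 = 9.13092e-05
  stratum 3: (1700/8050)²·(1 − 270/1700)·0.207·0.793/269 = 2.2892e-05
  stratum 4: (2500/8050)²·(1 − 91/2500)·0.418·0.582/90 = 0.000251213
V̂(p̂_st) = 0.000428628; SE = √V̂ = 0.0207033

p̂_st ≈ 0.3437, SE ≈ 0.0207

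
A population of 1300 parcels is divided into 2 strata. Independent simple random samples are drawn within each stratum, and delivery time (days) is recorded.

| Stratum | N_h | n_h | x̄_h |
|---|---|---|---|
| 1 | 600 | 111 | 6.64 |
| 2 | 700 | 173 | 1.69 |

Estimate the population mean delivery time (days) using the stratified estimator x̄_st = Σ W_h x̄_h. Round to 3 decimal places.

N = Σ N_h = 1300. Stratum weights W_h = N_h/N.
x̄_st = (600·6.64 + 700·1.69) / 1300 = 3.97462

x̄_st ≈ 3.975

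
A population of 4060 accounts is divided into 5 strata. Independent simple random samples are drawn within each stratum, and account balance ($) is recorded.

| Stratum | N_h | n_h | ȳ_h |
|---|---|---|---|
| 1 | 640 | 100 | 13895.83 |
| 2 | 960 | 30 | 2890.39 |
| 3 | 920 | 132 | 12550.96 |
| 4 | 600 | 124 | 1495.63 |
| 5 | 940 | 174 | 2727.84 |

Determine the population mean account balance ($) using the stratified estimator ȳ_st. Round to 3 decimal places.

ȳ_st ≈ 6570.575

N = Σ N_h = 4060. Stratum weights W_h = N_h/N.
ȳ_st = (640·13895.83 + 960·2890.39 + 920·12550.96 + 600·1495.63 + 940·2727.84) / 4060 = 6570.57547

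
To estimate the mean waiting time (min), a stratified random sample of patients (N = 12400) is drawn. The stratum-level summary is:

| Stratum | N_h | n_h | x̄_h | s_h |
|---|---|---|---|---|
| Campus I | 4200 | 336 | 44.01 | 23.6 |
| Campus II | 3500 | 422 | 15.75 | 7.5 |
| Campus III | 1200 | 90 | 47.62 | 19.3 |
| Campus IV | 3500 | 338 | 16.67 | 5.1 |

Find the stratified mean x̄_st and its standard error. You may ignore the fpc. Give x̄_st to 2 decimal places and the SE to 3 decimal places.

x̄_st = Σ W_h x̄_h = (4200·44.01 + 3500·15.75 + 1200·47.62 + 3500·16.67)/12400 = 28.66581
V̂(x̄_st) = Σ W_h² s_h²/n_h, with W_h = N_h/N and N = 12400:
  stratum Campus I: (4200/12400)²·23.6²/336 = 0.190169
  stratum Campus II: (3500/12400)²·7.5²/422 = 0.0106195
  stratum Campus III: (1200/12400)²·19.3²/90 = 0.0387607
  stratum Campus IV: (3500/12400)²·5.1²/338 = 0.00613079
V̂(x̄_st) = 0.24568
SE(x̄_st) = √0.24568 = 0.495661

x̄_st ≈ 28.67, SE ≈ 0.496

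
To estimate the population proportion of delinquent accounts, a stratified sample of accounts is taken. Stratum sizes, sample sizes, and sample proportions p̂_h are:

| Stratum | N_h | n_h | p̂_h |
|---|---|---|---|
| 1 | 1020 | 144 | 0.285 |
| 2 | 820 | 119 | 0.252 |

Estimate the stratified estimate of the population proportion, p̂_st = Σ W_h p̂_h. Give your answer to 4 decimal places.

p̂_st ≈ 0.2703

N = 1840; stratum weights W_h = N_h/N.
p̂_st = Σ W_h p̂_h = (1020·0.285 + 820·0.252)/1840 = 0.27029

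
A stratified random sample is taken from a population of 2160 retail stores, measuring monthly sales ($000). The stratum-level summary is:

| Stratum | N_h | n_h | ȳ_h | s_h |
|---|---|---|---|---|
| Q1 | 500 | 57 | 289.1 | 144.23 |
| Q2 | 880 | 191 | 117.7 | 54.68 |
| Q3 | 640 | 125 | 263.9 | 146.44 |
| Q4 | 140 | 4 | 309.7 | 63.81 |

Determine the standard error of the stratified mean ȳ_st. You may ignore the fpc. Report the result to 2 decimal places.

V̂(ȳ_st) = Σ W_h² s_h²/n_h, with W_h = N_h/N and N = 2160:
  stratum Q1: (500/2160)²·144.23²/57 = 19.5555
  stratum Q2: (880/2160)²·54.68²/191 = 2.59825
  stratum Q3: (640/2160)²·146.44²/125 = 15.0613
  stratum Q4: (140/2160)²·63.81²/4 = 4.27628
V̂(ȳ_st) = 41.4913
SE(ȳ_st) = √41.4913 = 6.44137

SE(ȳ_st) ≈ 6.44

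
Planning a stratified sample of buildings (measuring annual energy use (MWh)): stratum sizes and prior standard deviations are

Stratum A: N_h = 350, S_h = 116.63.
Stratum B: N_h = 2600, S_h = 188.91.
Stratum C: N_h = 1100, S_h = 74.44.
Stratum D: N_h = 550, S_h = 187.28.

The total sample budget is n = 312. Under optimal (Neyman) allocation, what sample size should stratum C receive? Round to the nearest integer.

Neyman allocation: n_h = n · N_h S_h / Σ N_i S_i, with n = 312.
  stratum A: N_h·S_h = 350·116.63 = 40820.50
  stratum B: N_h·S_h = 2600·188.91 = 491166.00
  stratum C: N_h·S_h = 1100·74.44 = 81884.00
  stratum D: N_h·S_h = 550·187.28 = 103004.00
Σ N_h S_h = 716874.50
n for stratum C = 312·81884.00/716874.50 = 35.638 → 36

36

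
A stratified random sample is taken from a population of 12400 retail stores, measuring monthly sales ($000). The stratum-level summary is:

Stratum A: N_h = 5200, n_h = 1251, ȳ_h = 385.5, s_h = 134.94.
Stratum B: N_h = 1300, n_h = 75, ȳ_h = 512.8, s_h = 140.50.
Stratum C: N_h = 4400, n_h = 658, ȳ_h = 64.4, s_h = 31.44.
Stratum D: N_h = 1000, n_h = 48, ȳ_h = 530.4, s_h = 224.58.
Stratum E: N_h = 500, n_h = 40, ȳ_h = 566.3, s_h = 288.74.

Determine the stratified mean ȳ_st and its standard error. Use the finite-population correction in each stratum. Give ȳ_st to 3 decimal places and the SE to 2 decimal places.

ȳ_st ≈ 303.883, SE ≈ 3.80

ȳ_st = Σ W_h ȳ_h = (5200·385.5 + 1300·512.8 + 4400·64.4 + 1000·530.4 + 500·566.3)/12400 = 303.88306
V̂(ȳ_st) = Σ W_h² (1 − n_h/N_h) s_h²/n_h, with W_h = N_h/N and N = 12400:
  stratum A: (5200/12400)²·(1 − 1251/5200)·134.94²/1251 = 1.94389
  stratum B: (1300/12400)²·(1 − 75/1300)·140.50²/75 = 2.72601
  stratum C: (4400/12400)²·(1 − 658/4400)·31.44²/658 = 0.160862
  stratum D: (1000/12400)²·(1 − 48/1000)·224.58²/48 = 6.50571
  stratum E: (500/12400)²·(1 − 40/500)·288.74²/40 = 3.11773
V̂(ȳ_st) = 14.4542
SE(ȳ_st) = √14.4542 = 3.80187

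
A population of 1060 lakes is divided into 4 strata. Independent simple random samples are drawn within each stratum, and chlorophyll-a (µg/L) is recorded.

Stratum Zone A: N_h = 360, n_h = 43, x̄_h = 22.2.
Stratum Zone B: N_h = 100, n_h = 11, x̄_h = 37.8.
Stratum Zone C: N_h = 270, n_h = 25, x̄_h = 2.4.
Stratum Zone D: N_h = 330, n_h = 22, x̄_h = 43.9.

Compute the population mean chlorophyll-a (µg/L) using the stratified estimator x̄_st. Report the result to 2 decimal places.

N = Σ N_h = 1060. Stratum weights W_h = N_h/N.
x̄_st = (360·22.2 + 100·37.8 + 270·2.4 + 330·43.9) / 1060 = 25.3840

x̄_st ≈ 25.38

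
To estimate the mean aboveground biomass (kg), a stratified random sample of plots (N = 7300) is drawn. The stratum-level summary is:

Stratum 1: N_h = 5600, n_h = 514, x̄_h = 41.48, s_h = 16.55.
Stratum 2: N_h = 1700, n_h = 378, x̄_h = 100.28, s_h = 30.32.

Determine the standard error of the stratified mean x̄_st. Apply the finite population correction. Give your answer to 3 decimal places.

SE(x̄_st) ≈ 0.622

V̂(x̄_st) = Σ W_h² (1 − n_h/N_h) s_h²/n_h, with W_h = N_h/N and N = 7300:
  stratum 1: (5600/7300)²·(1 − 514/5600)·16.55²/514 = 0.284808
  stratum 2: (1700/7300)²·(1 − 378/1700)·30.32²/378 = 0.102565
V̂(x̄_st) = 0.387373
SE(x̄_st) = √0.387373 = 0.622393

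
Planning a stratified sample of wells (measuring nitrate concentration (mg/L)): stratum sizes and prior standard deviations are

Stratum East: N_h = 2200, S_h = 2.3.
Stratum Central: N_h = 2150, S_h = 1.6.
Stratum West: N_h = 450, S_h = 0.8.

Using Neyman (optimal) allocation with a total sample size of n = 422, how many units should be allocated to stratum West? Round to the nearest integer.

17

Neyman allocation: n_h = n · N_h S_h / Σ N_i S_i, with n = 422.
  stratum East: N_h·S_h = 2200·2.3 = 5060.00
  stratum Central: N_h·S_h = 2150·1.6 = 3440.00
  stratum West: N_h·S_h = 450·0.8 = 360.00
Σ N_h S_h = 8860.00
n for stratum West = 422·360.00/8860.00 = 17.147 → 17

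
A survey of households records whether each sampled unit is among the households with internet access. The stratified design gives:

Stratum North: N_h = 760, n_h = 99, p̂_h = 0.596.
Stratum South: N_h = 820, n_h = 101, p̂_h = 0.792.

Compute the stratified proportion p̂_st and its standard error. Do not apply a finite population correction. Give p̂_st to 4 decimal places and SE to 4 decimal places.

N = 1580; stratum weights W_h = N_h/N.
p̂_st = Σ W_h p̂_h = (760·0.596 + 820·0.792)/1580 = 0.69772
V̂(p̂_st) = Σ W_h² p̂_h(1−p̂_h)/(n_h−1):
  stratum North: (760/1580)²·0.596·0.404/98 = 0.000568479
  stratum South: (820/1580)²·0.792·0.208/100 = 0.000443713
V̂(p̂_st) = 0.00101219; SE = √V̂ = 0.031815

p̂_st ≈ 0.6977, SE ≈ 0.0318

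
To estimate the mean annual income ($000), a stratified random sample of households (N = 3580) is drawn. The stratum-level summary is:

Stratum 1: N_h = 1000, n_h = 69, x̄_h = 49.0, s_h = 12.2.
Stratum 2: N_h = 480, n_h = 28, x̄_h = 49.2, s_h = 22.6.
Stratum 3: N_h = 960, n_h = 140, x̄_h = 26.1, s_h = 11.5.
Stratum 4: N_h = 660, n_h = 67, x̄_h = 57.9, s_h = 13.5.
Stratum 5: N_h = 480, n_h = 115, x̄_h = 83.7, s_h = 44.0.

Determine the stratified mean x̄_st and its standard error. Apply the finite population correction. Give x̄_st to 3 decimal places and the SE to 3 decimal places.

x̄_st ≈ 49.179, SE ≈ 0.915

x̄_st = Σ W_h x̄_h = (1000·49.0 + 480·49.2 + 960·26.1 + 660·57.9 + 480·83.7)/3580 = 49.17933
V̂(x̄_st) = Σ W_h² (1 − n_h/N_h) s_h²/n_h, with W_h = N_h/N and N = 3580:
  stratum 1: (1000/3580)²·(1 − 69/1000)·12.2²/69 = 0.156695
  stratum 2: (480/3580)²·(1 − 28/480)·22.6²/28 = 0.308797
  stratum 3: (960/3580)²·(1 − 140/960)·11.5²/140 = 0.0580212
  stratum 4: (660/3580)²·(1 − 67/660)·13.5²/67 = 0.0830664
  stratum 5: (480/3580)²·(1 − 115/480)·44.0²/115 = 0.230131
V̂(x̄_st) = 0.83671
SE(x̄_st) = √0.83671 = 0.914719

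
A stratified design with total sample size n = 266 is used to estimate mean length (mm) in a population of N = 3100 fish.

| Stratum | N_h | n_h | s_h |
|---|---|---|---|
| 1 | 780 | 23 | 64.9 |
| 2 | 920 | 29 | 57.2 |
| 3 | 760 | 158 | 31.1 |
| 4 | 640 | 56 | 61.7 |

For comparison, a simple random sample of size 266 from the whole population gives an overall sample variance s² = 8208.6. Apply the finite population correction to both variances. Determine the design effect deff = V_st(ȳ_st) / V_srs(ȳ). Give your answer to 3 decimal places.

V̂(ȳ_st) = Σ W_h² (1 − n_h/N_h) s_h²/n_h, with W_h = N_h/N and N = 3100:
  stratum 1: (780/3100)²·(1 − 23/780)·64.9²/23 = 11.252
  stratum 2: (920/3100)²·(1 − 29/920)·57.2²/29 = 9.62357
  stratum 3: (760/3100)²·(1 − 158/760)·31.1²/158 = 0.291441
  stratum 4: (640/3100)²·(1 − 56/640)·61.7²/56 = 2.64394
V_st = 23.8109
V_srs = (1 − 266/3100)·8208.6/266 = 28.2115
deff = V_st / V_srs = 23.8109/28.2115 = 0.8440

deff ≈ 0.844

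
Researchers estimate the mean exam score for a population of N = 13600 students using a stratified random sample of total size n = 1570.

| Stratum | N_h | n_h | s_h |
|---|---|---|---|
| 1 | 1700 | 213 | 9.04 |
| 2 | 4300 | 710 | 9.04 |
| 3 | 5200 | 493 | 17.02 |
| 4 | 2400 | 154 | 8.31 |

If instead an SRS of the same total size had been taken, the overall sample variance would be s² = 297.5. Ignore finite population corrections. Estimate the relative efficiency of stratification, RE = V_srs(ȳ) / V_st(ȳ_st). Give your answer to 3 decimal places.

RE ≈ 1.615

V̂(ȳ_st) = Σ W_h² s_h²/n_h, with W_h = N_h/N and N = 13600:
  stratum 1: (1700/13600)²·9.04²/213 = 0.00599484
  stratum 2: (4300/13600)²·9.04²/710 = 0.0115064
  stratum 3: (5200/13600)²·17.02²/493 = 0.0859016
  stratum 4: (2400/13600)²·8.31²/154 = 0.0139645
V_st = 0.117367
V_srs = s²/n = 297.5/1570 = 0.18949
Relative efficiency = V_srs / V_st = 0.18949/0.117367 = 1.6145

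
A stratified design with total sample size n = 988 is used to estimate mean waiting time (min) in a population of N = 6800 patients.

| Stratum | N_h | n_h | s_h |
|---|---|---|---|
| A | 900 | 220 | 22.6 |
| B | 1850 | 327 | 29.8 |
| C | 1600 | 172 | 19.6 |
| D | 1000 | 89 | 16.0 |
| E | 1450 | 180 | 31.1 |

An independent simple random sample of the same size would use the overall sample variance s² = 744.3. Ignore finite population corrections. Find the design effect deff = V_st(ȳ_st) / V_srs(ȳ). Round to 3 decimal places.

V̂(ȳ_st) = Σ W_h² s_h²/n_h, with W_h = N_h/N and N = 6800:
  stratum A: (900/6800)²·22.6²/220 = 0.0406688
  stratum B: (1850/6800)²·29.8²/327 = 0.201007
  stratum C: (1600/6800)²·19.6²/172 = 0.123653
  stratum D: (1000/6800)²·16.0²/89 = 0.062206
  stratum E: (1450/6800)²·31.1²/180 = 0.244324
V_st = 0.671859
V_srs = s²/n = 744.3/988 = 0.75334
deff = V_st / V_srs = 0.671859/0.75334 = 0.8918

deff ≈ 0.892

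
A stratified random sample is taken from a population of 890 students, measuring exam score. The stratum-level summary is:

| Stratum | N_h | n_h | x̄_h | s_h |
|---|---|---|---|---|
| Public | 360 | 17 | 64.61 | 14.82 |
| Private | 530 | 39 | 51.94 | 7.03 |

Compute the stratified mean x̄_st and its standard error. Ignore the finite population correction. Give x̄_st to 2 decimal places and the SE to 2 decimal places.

x̄_st = Σ W_h x̄_h = (360·64.61 + 530·51.94)/890 = 57.06494
V̂(x̄_st) = Σ W_h² s_h²/n_h, with W_h = N_h/N and N = 890:
  stratum Public: (360/890)²·14.82²/17 = 2.11384
  stratum Private: (530/890)²·7.03²/39 = 0.449384
V̂(x̄_st) = 2.56323
SE(x̄_st) = √2.56323 = 1.60101

x̄_st ≈ 57.06, SE ≈ 1.60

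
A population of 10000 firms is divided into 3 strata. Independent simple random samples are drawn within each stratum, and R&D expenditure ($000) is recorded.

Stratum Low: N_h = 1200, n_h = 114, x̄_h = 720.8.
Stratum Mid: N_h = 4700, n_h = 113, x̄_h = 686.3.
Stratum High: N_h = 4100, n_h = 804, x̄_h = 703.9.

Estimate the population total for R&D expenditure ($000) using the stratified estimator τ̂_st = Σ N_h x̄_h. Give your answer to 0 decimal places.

τ̂_st ≈ 6976560

τ̂_st = Σ N_h x̄_h = 1200·720.8 + 4700·686.3 + 4100·703.9 = 6976560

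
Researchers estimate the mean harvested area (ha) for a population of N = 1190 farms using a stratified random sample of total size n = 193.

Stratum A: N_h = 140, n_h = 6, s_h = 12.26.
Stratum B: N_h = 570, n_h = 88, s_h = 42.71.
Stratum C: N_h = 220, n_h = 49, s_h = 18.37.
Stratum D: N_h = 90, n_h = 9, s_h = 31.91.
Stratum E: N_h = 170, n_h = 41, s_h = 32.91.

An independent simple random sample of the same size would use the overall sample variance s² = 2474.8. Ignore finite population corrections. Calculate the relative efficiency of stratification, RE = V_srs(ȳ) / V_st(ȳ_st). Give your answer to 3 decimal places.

RE ≈ 1.965

V̂(ȳ_st) = Σ W_h² s_h²/n_h, with W_h = N_h/N and N = 1190:
  stratum A: (140/1190)²·12.26²/6 = 0.34673
  stratum B: (570/1190)²·42.71²/88 = 4.7559
  stratum C: (220/1190)²·18.37²/49 = 0.235382
  stratum D: (90/1190)²·31.91²/9 = 0.647146
  stratum E: (170/1190)²·32.91²/41 = 0.539108
V_st = 6.52426
V_srs = s²/n = 2474.8/193 = 12.8228
Relative efficiency = V_srs / V_st = 12.8228/6.52426 = 1.9654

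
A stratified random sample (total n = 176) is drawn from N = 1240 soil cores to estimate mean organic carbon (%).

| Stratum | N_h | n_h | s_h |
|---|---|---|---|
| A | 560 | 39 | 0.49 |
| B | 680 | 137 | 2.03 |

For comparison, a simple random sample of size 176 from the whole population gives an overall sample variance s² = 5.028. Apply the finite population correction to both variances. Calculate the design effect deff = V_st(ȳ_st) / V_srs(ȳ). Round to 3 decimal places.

V̂(ȳ_st) = Σ W_h² (1 − n_h/N_h) s_h²/n_h, with W_h = N_h/N and N = 1240:
  stratum A: (560/1240)²·(1 − 39/560)·0.49²/39 = 0.00116818
  stratum B: (680/1240)²·(1 − 137/680)·2.03²/137 = 0.00722332
V_st = 0.0083915
V_srs = (1 − 176/1240)·5.028/176 = 0.0245133
deff = V_st / V_srs = 0.0083915/0.0245133 = 0.3423

deff ≈ 0.342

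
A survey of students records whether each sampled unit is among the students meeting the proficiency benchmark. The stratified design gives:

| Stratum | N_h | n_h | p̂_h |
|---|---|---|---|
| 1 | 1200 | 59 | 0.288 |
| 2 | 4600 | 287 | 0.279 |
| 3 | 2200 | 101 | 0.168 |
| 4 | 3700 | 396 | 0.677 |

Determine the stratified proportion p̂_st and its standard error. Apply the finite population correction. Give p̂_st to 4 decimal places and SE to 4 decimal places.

N = 11700; stratum weights W_h = N_h/N.
p̂_st = Σ W_h p̂_h = (1200·0.288 + 4600·0.279 + 2200·0.168 + 3700·0.677)/11700 = 0.38491
V̂(p̂_st) = Σ W_h² (1 − n_h/N_h) p̂_h(1−p̂_h)/(n_h−1):
  stratum 1: (1200/11700)²·(1 − 59/1200)·0.288·0.712/58 = 3.53622e-05
  stratum 2: (4600/11700)²·(1 − 287/4600)·0.279·0.721/286 = 0.000101939
  stratum 3: (2200/11700)²·(1 − 101/2200)·0.168·0.832/100 = 4.71516e-05
  stratum 4: (3700/11700)²·(1 − 396/3700)·0.677·0.323/395 = 4.94384e-05
V̂(p̂_st) = 0.000233891; SE = √V̂ = 0.0152935

p̂_st ≈ 0.3849, SE ≈ 0.0153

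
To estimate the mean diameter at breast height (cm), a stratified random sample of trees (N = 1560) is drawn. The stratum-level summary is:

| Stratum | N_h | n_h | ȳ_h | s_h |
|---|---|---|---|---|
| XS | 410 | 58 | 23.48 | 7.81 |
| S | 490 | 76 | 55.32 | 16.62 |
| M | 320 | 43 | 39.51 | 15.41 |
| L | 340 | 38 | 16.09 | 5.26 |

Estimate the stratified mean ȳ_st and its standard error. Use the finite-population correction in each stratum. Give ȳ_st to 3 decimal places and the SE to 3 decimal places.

ȳ_st = Σ W_h ȳ_h = (410·23.48 + 490·55.32 + 320·39.51 + 340·16.09)/1560 = 35.15859
V̂(ȳ_st) = Σ W_h² (1 − n_h/N_h) s_h²/n_h, with W_h = N_h/N and N = 1560:
  stratum XS: (410/1560)²·(1 − 58/410)·7.81²/58 = 0.0623665
  stratum S: (490/1560)²·(1 − 76/490)·16.62²/76 = 0.302967
  stratum M: (320/1560)²·(1 − 43/320)·15.41²/43 = 0.201149
  stratum L: (340/1560)²·(1 − 38/340)·5.26²/38 = 0.0307202
V̂(ȳ_st) = 0.597203
SE(ȳ_st) = √0.597203 = 0.772789

ȳ_st ≈ 35.159, SE ≈ 0.773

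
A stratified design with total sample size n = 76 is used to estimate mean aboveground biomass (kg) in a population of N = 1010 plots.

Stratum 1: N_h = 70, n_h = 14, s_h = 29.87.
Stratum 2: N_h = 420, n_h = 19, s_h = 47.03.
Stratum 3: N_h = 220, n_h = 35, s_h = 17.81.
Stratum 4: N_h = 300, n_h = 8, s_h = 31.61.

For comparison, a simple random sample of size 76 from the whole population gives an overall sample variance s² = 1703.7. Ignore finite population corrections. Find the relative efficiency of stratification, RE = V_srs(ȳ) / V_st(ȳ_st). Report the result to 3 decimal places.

V̂(ȳ_st) = Σ W_h² s_h²/n_h, with W_h = N_h/N and N = 1010:
  stratum 1: (70/1010)²·29.87²/14 = 0.306123
  stratum 2: (420/1010)²·47.03²/19 = 20.1304
  stratum 3: (220/1010)²·17.81²/35 = 0.429994
  stratum 4: (300/1010)²·31.61²/8 = 11.0194
V_st = 31.8859
V_srs = s²/n = 1703.7/76 = 22.4171
Relative efficiency = V_srs / V_st = 22.4171/31.8859 = 0.7030

RE ≈ 0.703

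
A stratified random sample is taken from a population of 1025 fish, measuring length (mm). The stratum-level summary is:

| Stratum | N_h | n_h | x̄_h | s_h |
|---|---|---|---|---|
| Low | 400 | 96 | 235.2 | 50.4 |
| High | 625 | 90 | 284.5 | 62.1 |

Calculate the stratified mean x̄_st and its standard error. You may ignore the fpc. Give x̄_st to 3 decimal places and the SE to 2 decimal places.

x̄_st = Σ W_h x̄_h = (400·235.2 + 625·284.5)/1025 = 265.26098
V̂(x̄_st) = Σ W_h² s_h²/n_h, with W_h = N_h/N and N = 1025:
  stratum Low: (400/1025)²·50.4²/96 = 4.0296
  stratum High: (625/1025)²·62.1²/90 = 15.9314
V̂(x̄_st) = 19.961
SE(x̄_st) = √19.961 = 4.46777

x̄_st ≈ 265.261, SE ≈ 4.47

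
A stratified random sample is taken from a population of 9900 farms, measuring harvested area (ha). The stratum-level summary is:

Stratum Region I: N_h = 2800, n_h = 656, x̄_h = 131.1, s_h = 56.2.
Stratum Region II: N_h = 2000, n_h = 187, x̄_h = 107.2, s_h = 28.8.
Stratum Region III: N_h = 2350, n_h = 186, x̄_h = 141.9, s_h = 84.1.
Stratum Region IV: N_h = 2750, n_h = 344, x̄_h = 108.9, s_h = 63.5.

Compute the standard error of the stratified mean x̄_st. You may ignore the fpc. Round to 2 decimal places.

V̂(x̄_st) = Σ W_h² s_h²/n_h, with W_h = N_h/N and N = 9900:
  stratum Region I: (2800/9900)²·56.2²/656 = 0.385136
  stratum Region II: (2000/9900)²·28.8²/187 = 0.181023
  stratum Region III: (2350/9900)²·84.1²/186 = 2.14262
  stratum Region IV: (2750/9900)²·63.5²/344 = 0.904449
V̂(x̄_st) = 3.61322
SE(x̄_st) = √3.61322 = 1.90085

SE(x̄_st) ≈ 1.90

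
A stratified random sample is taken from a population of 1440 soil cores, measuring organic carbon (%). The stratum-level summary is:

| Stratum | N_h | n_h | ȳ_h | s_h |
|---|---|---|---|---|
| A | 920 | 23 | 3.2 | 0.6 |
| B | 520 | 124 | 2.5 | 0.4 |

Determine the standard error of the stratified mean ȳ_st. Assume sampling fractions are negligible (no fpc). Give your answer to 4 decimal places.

SE(ȳ_st) ≈ 0.0810

V̂(ȳ_st) = Σ W_h² s_h²/n_h, with W_h = N_h/N and N = 1440:
  stratum A: (920/1440)²·0.6²/23 = 0.00638889
  stratum B: (520/1440)²·0.4²/124 = 0.00016826
V̂(ȳ_st) = 0.00655715
SE(ȳ_st) = √0.00655715 = 0.0809762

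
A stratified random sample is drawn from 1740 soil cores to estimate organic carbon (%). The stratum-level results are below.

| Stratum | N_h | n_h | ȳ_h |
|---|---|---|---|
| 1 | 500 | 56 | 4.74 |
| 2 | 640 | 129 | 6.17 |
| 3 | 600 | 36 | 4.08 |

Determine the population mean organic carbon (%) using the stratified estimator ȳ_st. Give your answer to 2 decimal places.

N = Σ N_h = 1740. Stratum weights W_h = N_h/N.
ȳ_st = (500·4.74 + 640·6.17 + 600·4.08) / 1740 = 5.0384

ȳ_st ≈ 5.04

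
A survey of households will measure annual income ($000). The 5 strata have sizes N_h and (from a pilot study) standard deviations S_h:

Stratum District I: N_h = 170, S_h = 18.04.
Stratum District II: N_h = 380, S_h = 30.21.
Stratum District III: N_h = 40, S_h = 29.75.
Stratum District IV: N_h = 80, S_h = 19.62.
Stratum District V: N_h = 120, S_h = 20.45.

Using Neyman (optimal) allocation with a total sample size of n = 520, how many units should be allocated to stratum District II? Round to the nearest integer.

Neyman allocation: n_h = n · N_h S_h / Σ N_i S_i, with n = 520.
  stratum District I: N_h·S_h = 170·18.04 = 3066.80
  stratum District II: N_h·S_h = 380·30.21 = 11479.80
  stratum District III: N_h·S_h = 40·29.75 = 1190.00
  stratum District IV: N_h·S_h = 80·19.62 = 1569.60
  stratum District V: N_h·S_h = 120·20.45 = 2454.00
Σ N_h S_h = 19760.20
n for stratum District II = 520·11479.80/19760.20 = 302.097 → 302

302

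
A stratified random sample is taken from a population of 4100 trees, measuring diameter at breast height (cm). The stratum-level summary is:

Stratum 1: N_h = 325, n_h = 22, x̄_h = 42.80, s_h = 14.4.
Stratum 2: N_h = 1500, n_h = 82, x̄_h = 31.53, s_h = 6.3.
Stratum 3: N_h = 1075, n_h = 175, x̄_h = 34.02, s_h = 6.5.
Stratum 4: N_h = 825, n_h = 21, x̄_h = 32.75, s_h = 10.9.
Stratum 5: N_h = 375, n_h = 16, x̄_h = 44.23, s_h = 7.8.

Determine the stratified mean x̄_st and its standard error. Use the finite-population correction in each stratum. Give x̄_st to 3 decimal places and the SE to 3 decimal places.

x̄_st ≈ 34.483, SE ≈ 0.620

x̄_st = Σ W_h x̄_h = (325·42.80 + 1500·31.53 + 1075·34.02 + 825·32.75 + 375·44.23)/4100 = 34.48329
V̂(x̄_st) = Σ W_h² (1 − n_h/N_h) s_h²/n_h, with W_h = N_h/N and N = 4100:
  stratum 1: (325/4100)²·(1 − 22/325)·14.4²/22 = 0.0552154
  stratum 2: (1500/4100)²·(1 − 82/1500)·6.3²/82 = 0.0612445
  stratum 3: (1075/4100)²·(1 − 175/1075)·6.5²/175 = 0.0138954
  stratum 4: (825/4100)²·(1 − 21/825)·10.9²/21 = 0.223242
  stratum 5: (375/4100)²·(1 − 16/375)·7.8²/16 = 0.0304528
V̂(x̄_st) = 0.38405
SE(x̄_st) = √0.38405 = 0.619718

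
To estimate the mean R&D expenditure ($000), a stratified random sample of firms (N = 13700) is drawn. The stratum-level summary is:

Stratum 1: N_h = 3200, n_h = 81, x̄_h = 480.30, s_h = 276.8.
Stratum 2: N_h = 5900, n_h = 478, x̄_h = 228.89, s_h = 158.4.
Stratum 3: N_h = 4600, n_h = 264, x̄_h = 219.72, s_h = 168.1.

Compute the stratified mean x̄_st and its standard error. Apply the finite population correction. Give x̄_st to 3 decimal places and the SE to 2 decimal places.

x̄_st ≈ 284.535, SE ≈ 8.40

x̄_st = Σ W_h x̄_h = (3200·480.30 + 5900·228.89 + 4600·219.72)/13700 = 284.53453
V̂(x̄_st) = Σ W_h² (1 − n_h/N_h) s_h²/n_h, with W_h = N_h/N and N = 13700:
  stratum 1: (3200/13700)²·(1 − 81/3200)·276.8²/81 = 50.3004
  stratum 2: (5900/13700)²·(1 − 478/5900)·158.4²/478 = 8.94649
  stratum 3: (4600/13700)²·(1 − 264/4600)·168.1²/264 = 11.3746
V̂(x̄_st) = 70.6215
SE(x̄_st) = √70.6215 = 8.40366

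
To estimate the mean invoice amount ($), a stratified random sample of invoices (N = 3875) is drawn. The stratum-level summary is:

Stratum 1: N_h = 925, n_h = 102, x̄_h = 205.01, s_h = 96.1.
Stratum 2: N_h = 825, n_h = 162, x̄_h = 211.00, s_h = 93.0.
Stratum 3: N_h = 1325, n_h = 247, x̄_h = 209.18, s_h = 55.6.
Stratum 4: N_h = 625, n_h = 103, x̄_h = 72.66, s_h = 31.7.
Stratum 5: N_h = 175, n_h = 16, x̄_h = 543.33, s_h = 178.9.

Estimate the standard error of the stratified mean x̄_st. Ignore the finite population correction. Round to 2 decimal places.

V̂(x̄_st) = Σ W_h² s_h²/n_h, with W_h = N_h/N and N = 3875:
  stratum 1: (925/3875)²·96.1²/102 = 5.15925
  stratum 2: (825/3875)²·93.0²/162 = 2.42
  stratum 3: (1325/3875)²·55.6²/247 = 1.46333
  stratum 4: (625/3875)²·31.7²/103 = 0.253804
  stratum 5: (175/3875)²·178.9²/16 = 4.07975
V̂(x̄_st) = 13.3761
SE(x̄_st) = √13.3761 = 3.65734

SE(x̄_st) ≈ 3.66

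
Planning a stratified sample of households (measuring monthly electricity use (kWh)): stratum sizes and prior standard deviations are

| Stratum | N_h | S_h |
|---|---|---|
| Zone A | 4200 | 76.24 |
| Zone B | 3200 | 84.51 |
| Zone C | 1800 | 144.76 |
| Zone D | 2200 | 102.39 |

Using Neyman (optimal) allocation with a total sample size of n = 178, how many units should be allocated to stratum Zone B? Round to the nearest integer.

45

Neyman allocation: n_h = n · N_h S_h / Σ N_i S_i, with n = 178.
  stratum Zone A: N_h·S_h = 4200·76.24 = 320208.00
  stratum Zone B: N_h·S_h = 3200·84.51 = 270432.00
  stratum Zone C: N_h·S_h = 1800·144.76 = 260568.00
  stratum Zone D: N_h·S_h = 2200·102.39 = 225258.00
Σ N_h S_h = 1076466.00
n for stratum Zone B = 178·270432.00/1076466.00 = 44.718 → 45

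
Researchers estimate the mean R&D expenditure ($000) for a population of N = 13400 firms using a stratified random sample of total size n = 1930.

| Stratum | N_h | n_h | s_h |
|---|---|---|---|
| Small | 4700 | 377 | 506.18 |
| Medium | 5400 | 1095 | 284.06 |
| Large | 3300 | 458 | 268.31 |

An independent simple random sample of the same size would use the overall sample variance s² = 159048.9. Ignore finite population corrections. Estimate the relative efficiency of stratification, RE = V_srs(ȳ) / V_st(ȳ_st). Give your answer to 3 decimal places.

V̂(ȳ_st) = Σ W_h² s_h²/n_h, with W_h = N_h/N and N = 13400:
  stratum Small: (4700/13400)²·506.18²/377 = 83.6093
  stratum Medium: (5400/13400)²·284.06²/1095 = 11.967
  stratum Large: (3300/13400)²·268.31²/458 = 9.53293
V_st = 105.109
V_srs = s²/n = 159048.9/1930 = 82.4088
Relative efficiency = V_srs / V_st = 82.4088/105.109 = 0.7840

RE ≈ 0.784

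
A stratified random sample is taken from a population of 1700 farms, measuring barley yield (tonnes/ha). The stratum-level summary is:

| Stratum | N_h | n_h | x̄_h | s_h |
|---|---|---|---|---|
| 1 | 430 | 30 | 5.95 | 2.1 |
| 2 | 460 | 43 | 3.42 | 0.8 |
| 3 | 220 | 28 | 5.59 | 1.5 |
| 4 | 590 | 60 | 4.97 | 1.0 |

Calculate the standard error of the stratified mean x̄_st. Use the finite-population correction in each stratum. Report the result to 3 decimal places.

SE(x̄_st) ≈ 0.113

V̂(x̄_st) = Σ W_h² (1 − n_h/N_h) s_h²/n_h, with W_h = N_h/N and N = 1700:
  stratum 1: (430/1700)²·(1 − 30/430)·2.1²/30 = 0.00874879
  stratum 2: (460/1700)²·(1 − 43/460)·0.8²/43 = 0.000987888
  stratum 3: (220/1700)²·(1 − 28/220)·1.5²/28 = 0.00117449
  stratum 4: (590/1700)²·(1 − 60/590)·1.0²/60 = 0.00180334
V̂(x̄_st) = 0.0127145
SE(x̄_st) = √0.0127145 = 0.112759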